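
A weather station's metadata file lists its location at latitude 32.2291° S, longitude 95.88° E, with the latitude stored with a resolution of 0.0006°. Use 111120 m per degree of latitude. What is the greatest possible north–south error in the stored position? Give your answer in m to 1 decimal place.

With a 0.0006° grid the true value lies within half a step, ±0.0006°/2 = ±0.0003°, of the stored one.
So the N–S error is at most 0.0003 × 111120 = 33.336 m.

33.3 m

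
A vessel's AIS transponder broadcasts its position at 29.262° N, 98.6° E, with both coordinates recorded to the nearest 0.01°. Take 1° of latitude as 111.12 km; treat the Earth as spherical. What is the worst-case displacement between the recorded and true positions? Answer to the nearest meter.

737 meters

Rounding to 2 decimal places leaves each coordinate within ±0.005° of the true value.
Latitude error → 0.005 × 111120 = 555.6 m along the meridian.
Longitude error → 0.005 × 111120 × cos 29.262° = 0.005 × 111120 × 0.8724 ≈ 484.702 m.
Combining orthogonally: (555.6² + 484.702²)^½ ≈ 737.311 m.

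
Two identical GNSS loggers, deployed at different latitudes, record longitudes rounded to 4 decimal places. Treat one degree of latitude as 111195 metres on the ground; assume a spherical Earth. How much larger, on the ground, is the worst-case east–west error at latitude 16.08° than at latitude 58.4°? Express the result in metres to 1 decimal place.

2.4 metres

Rounding to 4 decimal places leaves the longitude within ±5e-05° of the true value.
At 16.08°: 5e-05° × 111195 × cos 16.08° = 5e-05 × 111195 × 0.9609 ≈ 5.3422 m.
At 58.4°: 5e-05° × 111195 × cos 58.4° = 5e-05 × 111195 × 0.5240 ≈ 2.9132 m.
Difference: 5.3422 − 2.9132 = 2.429 m.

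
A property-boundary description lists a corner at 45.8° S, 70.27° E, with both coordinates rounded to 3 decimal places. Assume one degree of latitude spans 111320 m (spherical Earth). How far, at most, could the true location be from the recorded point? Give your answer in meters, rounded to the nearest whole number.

68 meters

Rounding to 3 decimal places leaves each coordinate within ±0.0005° of the true value.
Latitude error → 0.0005 × 111320 = 55.66 m along the meridian.
East–west component at 45.8°: 0.0005° × 111320 × cos 45.8° ≈ 0.0005 × 77608.4 ≈ 38.8042 m.
The two errors are perpendicular, so the maximum displacement is √(55.66² + 38.8042²) ≈ 67.8513 m.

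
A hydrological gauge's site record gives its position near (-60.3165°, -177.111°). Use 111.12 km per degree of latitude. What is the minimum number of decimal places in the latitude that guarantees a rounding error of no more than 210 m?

3 decimal places

One degree of latitude covers 111120 m.
Rounding to N decimal places gives at most 0.5 × 10⁻ᴺ degrees of error, i.e. 0.5 × 10⁻ᴺ × 111120 m.
Need 0.5 × 111120 × 10⁻ᴺ ≤ 210 → 10⁻ᴺ ≤ 3.780e-03, so N ≥ 2.42.
N = 2 would give 556 m (too coarse); N = 3 gives 55.6 m ≤ 210 m.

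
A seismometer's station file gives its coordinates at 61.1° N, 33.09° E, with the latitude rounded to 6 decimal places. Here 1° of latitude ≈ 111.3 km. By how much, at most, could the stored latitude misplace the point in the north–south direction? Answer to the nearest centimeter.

6 centimeters

Rounding to 6 decimal places leaves the latitude within ±5e-07° of the true value.
Along the meridian that is 5e-07° × 111300 m/° = 0.05565 m.
That is 0.05565 m = 5.565 cm.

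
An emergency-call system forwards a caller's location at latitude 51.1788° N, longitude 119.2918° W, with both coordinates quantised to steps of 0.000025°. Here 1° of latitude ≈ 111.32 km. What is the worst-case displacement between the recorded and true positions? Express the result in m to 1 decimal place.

1.6 m

With a 0.000025° grid the true value lies within half a step, ±0.000025°/2 = ±1.25e-05°, of the stored one.
N–S: 1.25e-05° × 111320 m/° = 1.3915 m.
Longitude error → 1.25e-05 × 111320 × cos 51.1788° = 1.25e-05 × 111320 × 0.6269 ≈ 0.87232 m.
Worst case both components are at the extreme and orthogonal: √(1.3915² + 0.87232²) ≈ 1.64232 m.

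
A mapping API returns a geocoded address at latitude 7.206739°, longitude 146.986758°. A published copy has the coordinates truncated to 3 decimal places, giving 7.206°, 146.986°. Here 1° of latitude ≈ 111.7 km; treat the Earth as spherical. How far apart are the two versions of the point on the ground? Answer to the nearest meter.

118 meters

Δlat = 7.206739 − 7.206 = +0.000739°; Δlon = 146.986758 − 146.986 = +0.000758°.
North–south shift: 0.000739 × 111700 = 82.5463 m.
East–west at this latitude: 0.000758° × 111700 × cos 7.206° ≈ 0.000758 × 110818 = 83.9999 m.
Distance: √(82.5463² + 83.9999²) ≈ 117.77 m.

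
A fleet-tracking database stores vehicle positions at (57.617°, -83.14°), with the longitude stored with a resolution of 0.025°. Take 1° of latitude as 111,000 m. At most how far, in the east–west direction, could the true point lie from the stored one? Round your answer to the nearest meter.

743 meters

With a 0.025° grid the true value lies within half a step, ±0.025°/2 = ±0.0125°, of the stored one.
One degree of longitude at 57.617° is 111000 × cos 57.617° ≈ 111000 × 0.5356 = 59449 m.
East–west error: 0.0125° × 59449 m/° ≈ 743.112 m.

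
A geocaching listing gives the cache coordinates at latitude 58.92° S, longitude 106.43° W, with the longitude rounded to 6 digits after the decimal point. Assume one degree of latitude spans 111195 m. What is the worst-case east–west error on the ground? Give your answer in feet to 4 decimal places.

0.0942 feet

Rounding to 6 decimal places leaves the longitude within ±5e-07° of the true value.
At latitude 58.92° a degree of longitude spans 111195 m × cos 58.92° = 111195 × 0.5162 ≈ 57402.7 m.
East–west error: 5e-07° × 57402.7 m/° ≈ 0.0287013 m.
Converting: 0.0287013 m × 3.2808 ft/m ≈ 0.094165 ft.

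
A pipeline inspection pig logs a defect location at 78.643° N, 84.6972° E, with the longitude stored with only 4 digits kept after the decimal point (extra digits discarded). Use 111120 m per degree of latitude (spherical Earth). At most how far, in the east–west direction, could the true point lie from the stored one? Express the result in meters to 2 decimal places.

Truncating at 4 decimal places can drop up to a full unit in the last place, so the longitude may be off by as much as 0.0001°.
One degree of longitude at 78.643° is 111120 × cos 78.643° ≈ 111120 × 0.1969 = 21881.9 m.
East–west error: 0.0001° × 21881.9 m/° ≈ 2.18819 m.

2.19 meters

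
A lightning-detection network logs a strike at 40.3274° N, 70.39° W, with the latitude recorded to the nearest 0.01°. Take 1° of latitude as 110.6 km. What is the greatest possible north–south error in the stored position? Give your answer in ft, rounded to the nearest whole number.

1814 ft

Rounding to 2 decimal places leaves the latitude within ±0.005° of the true value.
North–south distance: 0.005° × 110600 m/° = 553 m.
In feet: 553 m ÷ 0.3048 ≈ 1814.3 ft.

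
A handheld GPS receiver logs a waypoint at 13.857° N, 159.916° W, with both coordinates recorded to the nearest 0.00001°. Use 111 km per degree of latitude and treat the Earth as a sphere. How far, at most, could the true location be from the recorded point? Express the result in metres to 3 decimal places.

0.774 metres

Rounding to 5 decimal places leaves each coordinate within ±5e-06° of the true value.
North–south component: 5e-06° × 111000 = 0.555 m.
E–W at 13.857°: 5e-06° × 111000 × cos 13.857° = 5e-06 × 111000 × 0.9709 ≈ 0.538848 m.
The two errors are perpendicular, so the maximum displacement is √(0.555² + 0.538848²) ≈ 0.773551 m.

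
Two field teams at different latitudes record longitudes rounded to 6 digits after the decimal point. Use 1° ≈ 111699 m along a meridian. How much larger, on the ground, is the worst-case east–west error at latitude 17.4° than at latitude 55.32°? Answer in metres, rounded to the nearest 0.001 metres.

0.022 metres

Rounding to 6 decimal places leaves the longitude within ±5e-07° of the true value.
Error at 17.4° = 5e-07° × 111699 × cos 17.4° ≈ 0.055849 × 0.9542 = 0.053294 m.
Error at 55.32° = 5e-07° × 111699 × cos 55.32° ≈ 0.055849 × 0.5690 = 0.031778 m.
Difference: 0.053294 − 0.031778 = 0.021516 m.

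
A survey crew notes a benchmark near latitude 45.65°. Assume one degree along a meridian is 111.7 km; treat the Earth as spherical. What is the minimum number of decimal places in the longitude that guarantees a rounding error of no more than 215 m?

At 45.65° one degree of longitude covers 111700 × cos 45.65° ≈ 111700 × 0.6990 ≈ 78082.7 m.
Rounding to N decimal places gives at most 0.5 × 10⁻ᴺ degrees of error, i.e. 0.5 × 10⁻ᴺ × 78082.7 m.
Setting 39041.4 × 10⁻ᴺ ≤ 215 gives 10ᴺ ≥ 181.6, i.e. N ≥ 2.26.
N = 2 would give 390 m (too coarse); N = 3 gives 39 m ≤ 215 m.

3 decimal places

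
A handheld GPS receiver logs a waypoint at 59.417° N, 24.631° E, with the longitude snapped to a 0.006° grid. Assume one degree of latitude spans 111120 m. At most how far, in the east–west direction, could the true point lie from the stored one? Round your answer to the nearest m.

With a 0.006° grid the true value lies within half a step, ±0.006°/2 = ±0.003°, of the stored one.
Parallels shrink by cos φ, so at 59.417° a degree of longitude is 111120 × 0.5088 ≈ 56536.3 m.
East–west error: 0.003° × 56536.3 m/° ≈ 169.609 m.

170 m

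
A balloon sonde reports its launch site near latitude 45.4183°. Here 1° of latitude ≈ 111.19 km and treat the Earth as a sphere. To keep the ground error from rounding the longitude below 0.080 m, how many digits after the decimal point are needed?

6 decimal places

At 45.4183° one degree of longitude covers 111190 × cos 45.4183° ≈ 111190 × 0.7019 ≈ 78047.1 m.
Rounding to N decimal places gives at most 0.5 × 10⁻ᴺ degrees of error, i.e. 0.5 × 10⁻ᴺ × 78047.1 m.
Setting 39023.6 × 10⁻ᴺ ≤ 0.080 gives 10ᴺ ≥ 4.878e+05, i.e. N ≥ 5.69.
N = 5 would give 0.39 m (too coarse); N = 6 gives 0.039 m ≤ 0.080 m.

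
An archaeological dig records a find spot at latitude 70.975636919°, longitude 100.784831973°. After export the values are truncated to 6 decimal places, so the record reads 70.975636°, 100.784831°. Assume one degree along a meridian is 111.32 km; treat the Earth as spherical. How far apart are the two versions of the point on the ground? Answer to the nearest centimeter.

11 centimeters

The latitude changed by +0.000000919° and the longitude by +0.000000973°.
North–south shift: 0.000000919 × 111320 = 0.102303 m.
E–W at 70.9756°: 0.000000973° × 111320 × cos 70.9756° = 0.000000973 × 111320 × 0.3260 ≈ 0.0353073 m.
Hypotenuse of the two orthogonal shifts: √(0.102303² + 0.0353073²) = 0.108224 m.
That is 0.108224 m = 10.822 cm.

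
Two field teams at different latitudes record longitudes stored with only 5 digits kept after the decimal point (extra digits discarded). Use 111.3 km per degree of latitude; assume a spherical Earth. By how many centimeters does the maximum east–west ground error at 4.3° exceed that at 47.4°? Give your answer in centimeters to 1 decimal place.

35.7 centimeters

Truncating at 5 decimal places can drop up to a full unit in the last place, so the longitude may be off by as much as 1e-05°.
At 4.3°: 1e-05° × 111300 × cos 4.3° = 1e-05 × 111300 × 0.9972 ≈ 1.1099 m.
At 47.4°: 1e-05° × 111300 × cos 47.4° = 1e-05 × 111300 × 0.6769 ≈ 0.75336 m.
So the lower-latitude error exceeds the higher by 1.1099 − 0.75336 = 0.3565 m.
That is 0.356504 m = 35.65 cm.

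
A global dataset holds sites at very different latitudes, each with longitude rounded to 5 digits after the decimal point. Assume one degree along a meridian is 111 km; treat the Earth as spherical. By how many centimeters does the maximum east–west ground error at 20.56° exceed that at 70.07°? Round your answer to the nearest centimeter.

Rounding to 5 decimal places leaves the longitude within ±5e-06° of the true value.
At 20.56°: 5e-06° × 111000 × cos 20.56° = 5e-06 × 111000 × 0.9363 ≈ 0.51965 m.
At 70.07°: 5e-06° × 111000 × cos 70.07° = 5e-06 × 111000 × 0.3409 ≈ 0.18918 m.
Difference: 0.51965 − 0.18918 = 0.33047 m.
That is 0.330465 m = 33.047 cm.

33 centimeters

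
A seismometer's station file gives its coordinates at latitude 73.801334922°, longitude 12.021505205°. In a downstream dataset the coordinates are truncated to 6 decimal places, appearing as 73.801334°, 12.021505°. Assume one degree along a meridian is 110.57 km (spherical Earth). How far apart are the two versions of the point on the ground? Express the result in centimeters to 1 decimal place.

10.2 centimeters

The latitude changed by +0.000000922° and the longitude by +0.000000205°.
North–south shift: 0.000000922 × 110570 = 0.101946 m.
E–W at 73.8013°: 0.000000205° × 110570 × cos 73.8013° = 0.000000205 × 110570 × 0.2790 ≈ 0.00632334 m.
Hypotenuse of the two orthogonal shifts: √(0.101946² + 0.00632334²) = 0.102141 m.
That is 0.102141 m = 10.214 cm.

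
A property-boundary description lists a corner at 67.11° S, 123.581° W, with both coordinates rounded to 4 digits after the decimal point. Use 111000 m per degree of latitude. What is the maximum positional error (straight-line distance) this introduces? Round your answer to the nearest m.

6 m

Rounding to 4 decimal places leaves each coordinate within ±5e-05° of the true value.
North–south component: 5e-05° × 111000 = 5.55 m.
E–W at 67.11°: 5e-05° × 111000 × cos 67.11° = 5e-05 × 111000 × 0.3890 ≈ 2.15875 m.
Combining orthogonally: (5.55² + 2.15875²)^½ ≈ 5.95506 m.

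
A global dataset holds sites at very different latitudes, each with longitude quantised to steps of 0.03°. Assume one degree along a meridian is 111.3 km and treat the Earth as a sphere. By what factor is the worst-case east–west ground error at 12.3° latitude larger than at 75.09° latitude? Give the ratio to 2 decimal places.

3.80

With a 0.03° grid the true value lies within half a step, ±0.03°/2 = ±0.015°, of the stored one.
At 12.3°: 0.015° × 111300 × cos 12.3° = 0.015 × 111300 × 0.9770 ≈ 1631.2 m.
At 75.09°: 0.015° × 111300 × cos 75.09° = 0.015 × 111300 × 0.2573 ≈ 429.56 m.
The ratio reduces to cos 12.3° / cos 75.09° = 0.9770/0.2573 ≈ 3.7973.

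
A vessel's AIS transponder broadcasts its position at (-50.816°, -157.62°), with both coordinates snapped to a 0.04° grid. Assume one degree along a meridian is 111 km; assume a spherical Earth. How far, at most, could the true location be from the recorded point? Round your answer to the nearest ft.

With a 0.04° grid the true value lies within half a step, ±0.04°/2 = ±0.02°, of the stored one.
N–S: 0.02° × 111000 m/° = 2220 m.
East–west component at 50.816°: 0.02° × 111000 × cos 50.816° ≈ 0.02 × 70131.2 ≈ 1402.62 m.
Worst case both components are at the extreme and orthogonal: √(2220² + 1402.62²) ≈ 2625.98 m.
Converting: 2625.98 m × 3.2808 ft/m ≈ 8615.4 ft.

8615 ft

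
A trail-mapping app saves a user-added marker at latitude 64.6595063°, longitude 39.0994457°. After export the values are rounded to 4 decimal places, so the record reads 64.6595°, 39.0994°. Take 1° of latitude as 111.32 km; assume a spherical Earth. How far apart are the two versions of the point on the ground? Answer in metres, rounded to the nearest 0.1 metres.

2.3 metres

The latitude changed by +0.0000063° and the longitude by +0.0000457°.
N–S: 0.0000063° × 111320 m/° = 0.701316 m.
East–west at this latitude: 0.0000457° × 111320 × cos 64.6595° ≈ 0.0000457 × 47644.6 = 2.17736 m.
Hypotenuse of the two orthogonal shifts: √(0.701316² + 2.17736²) = 2.28752 m.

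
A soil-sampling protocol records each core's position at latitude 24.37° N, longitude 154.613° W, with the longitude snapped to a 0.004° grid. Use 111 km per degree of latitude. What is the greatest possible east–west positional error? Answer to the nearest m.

202 m

With a 0.004° grid the true value lies within half a step, ±0.004°/2 = ±0.002°, of the stored one.
At latitude 24.37° a degree of longitude spans 111000 m × cos 24.37° = 111000 × 0.9109 ≈ 101110 m.
East–west error: 0.002° × 101110 m/° ≈ 202.22 m.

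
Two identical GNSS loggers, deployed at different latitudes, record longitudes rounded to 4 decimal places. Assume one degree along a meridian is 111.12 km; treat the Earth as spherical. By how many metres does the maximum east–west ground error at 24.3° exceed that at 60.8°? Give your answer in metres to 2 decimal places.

2.35 metres

Rounding to 4 decimal places leaves the longitude within ±5e-05° of the true value.
At 24.3°: 5e-05° × 111120 × cos 24.3° = 5e-05 × 111120 × 0.9114 ≈ 5.0638 m.
At 60.8°: 5e-05° × 111120 × cos 60.8° = 5e-05 × 111120 × 0.4879 ≈ 2.7105 m.
Difference: 5.0638 − 2.7105 = 2.3532 m.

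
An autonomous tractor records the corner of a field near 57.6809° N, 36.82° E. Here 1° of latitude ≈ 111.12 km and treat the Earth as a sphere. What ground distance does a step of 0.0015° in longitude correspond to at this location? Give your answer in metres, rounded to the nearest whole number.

89 metres

0.0015° of longitude at 57.6809° is 0.0015 × 111120 × cos 57.6809° ≈ 0.0015 × 59408.5 = 89.1128 m.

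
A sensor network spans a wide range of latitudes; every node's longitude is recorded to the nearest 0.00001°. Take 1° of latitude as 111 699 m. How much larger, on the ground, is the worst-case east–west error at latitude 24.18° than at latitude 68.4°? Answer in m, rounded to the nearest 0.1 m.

0.3 m

Rounding to 5 decimal places leaves the longitude within ±5e-06° of the true value.
Error at 24.18° = 5e-06° × 111699 × cos 24.18° ≈ 0.5585 × 0.9123 = 0.50949 m.
At 68.4°: 5e-06° × 111699 × cos 68.4° = 5e-06 × 111699 × 0.3681 ≈ 0.2056 m.
Difference: 0.50949 − 0.2056 = 0.3039 m.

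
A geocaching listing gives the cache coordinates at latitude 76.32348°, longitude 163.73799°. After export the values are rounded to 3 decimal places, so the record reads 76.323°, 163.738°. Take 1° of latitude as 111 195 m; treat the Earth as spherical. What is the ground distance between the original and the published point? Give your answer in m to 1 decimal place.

Δlat = 76.32348 − 76.323 = +0.00048°; Δlon = 163.73799 − 163.738 = -0.00001°.
North–south shift: 0.00048 × 111195 = 53.3736 m.
E–W at 76.323°: -0.00001° × 111195 × cos 76.323° = -0.00001 × 111195 × 0.2364 ≈ -0.262918 m.
Combined displacement = (53.3736² + 0.262918²)^½ ≈ 53.3742 m.

53.4 m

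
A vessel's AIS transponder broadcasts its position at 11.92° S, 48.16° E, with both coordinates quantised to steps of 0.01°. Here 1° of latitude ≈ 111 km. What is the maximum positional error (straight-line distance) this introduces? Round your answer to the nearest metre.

776 metres

With a 0.01° grid the true value lies within half a step, ±0.01°/2 = ±0.005°, of the stored one.
Latitude error → 0.005 × 111000 = 555 m along the meridian.
E–W at 11.92°: 0.005° × 111000 × cos 11.92° = 0.005 × 111000 × 0.9784 ≈ 543.033 m.
Worst case both components are at the extreme and orthogonal: √(555² + 543.033²) ≈ 776.472 m.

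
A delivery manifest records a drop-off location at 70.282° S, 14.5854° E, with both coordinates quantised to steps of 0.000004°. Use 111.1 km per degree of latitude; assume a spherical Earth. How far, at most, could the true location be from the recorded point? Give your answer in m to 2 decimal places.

With a 0.000004° grid the true value lies within half a step, ±0.000004°/2 = ±2e-06°, of the stored one.
N–S: 2e-06° × 111100 m/° = 0.2222 m.
East–west component at 70.282°: 2e-06° × 111100 × cos 70.282° ≈ 2e-06 × 37484.1 ≈ 0.0749683 m.
The two errors are perpendicular, so the maximum displacement is √(0.2222² + 0.0749683²) ≈ 0.234506 m.

0.23 m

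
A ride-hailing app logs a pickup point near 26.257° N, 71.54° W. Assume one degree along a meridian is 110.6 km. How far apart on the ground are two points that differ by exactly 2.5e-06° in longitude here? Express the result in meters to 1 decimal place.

0.2 meters

2.5e-06° of longitude at 26.257° is 2.5e-06 × 110600 × cos 26.257° ≈ 2.5e-06 × 99188.1 = 0.24797 m.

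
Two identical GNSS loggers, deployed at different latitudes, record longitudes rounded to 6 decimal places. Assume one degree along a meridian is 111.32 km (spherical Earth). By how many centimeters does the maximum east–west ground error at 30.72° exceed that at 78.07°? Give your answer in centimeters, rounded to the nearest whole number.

Rounding to 6 decimal places leaves the longitude within ±5e-07° of the true value.
At 30.72°: 5e-07° × 111320 × cos 30.72° = 5e-07 × 111320 × 0.8597 ≈ 0.047849 m.
At 78.07°: 5e-07° × 111320 × cos 78.07° = 5e-07 × 111320 × 0.2067 ≈ 0.011506 m.
Difference: 0.047849 − 0.011506 = 0.036344 m.
That is 0.0363436 m = 3.6344 cm.

4 centimeters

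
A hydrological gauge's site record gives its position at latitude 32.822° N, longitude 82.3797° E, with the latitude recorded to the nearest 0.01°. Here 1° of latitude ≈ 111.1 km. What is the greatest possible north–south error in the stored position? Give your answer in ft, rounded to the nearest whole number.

Rounding to 2 decimal places leaves the latitude within ±0.005° of the true value.
North–south distance: 0.005° × 111100 m/° = 555.5 m.
In feet: 555.5 m ÷ 0.3048 ≈ 1822.5 ft.

1823 ft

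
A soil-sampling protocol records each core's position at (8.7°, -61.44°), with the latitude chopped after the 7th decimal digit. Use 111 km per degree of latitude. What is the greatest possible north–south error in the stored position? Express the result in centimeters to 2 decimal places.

Truncating at 7 decimal places can drop up to a full unit in the last place, so the latitude may be off by as much as 1e-07°.
Along the meridian that is 1e-07° × 111000 m/° = 0.0111 m.
That is 0.0111 m = 1.11 cm.

1.11 centimeters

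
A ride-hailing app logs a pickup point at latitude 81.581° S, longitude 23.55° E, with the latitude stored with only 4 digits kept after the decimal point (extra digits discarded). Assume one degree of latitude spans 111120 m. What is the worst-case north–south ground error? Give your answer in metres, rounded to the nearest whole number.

Truncating at 4 decimal places can drop up to a full unit in the last place, so the latitude may be off by as much as 0.0001°.
Along the meridian that is 0.0001° × 111120 m/° = 11.112 m.

11 metres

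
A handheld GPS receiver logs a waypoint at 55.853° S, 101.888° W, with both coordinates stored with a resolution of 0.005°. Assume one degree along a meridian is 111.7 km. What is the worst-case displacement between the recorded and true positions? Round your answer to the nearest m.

320 m

With a 0.005° grid the true value lies within half a step, ±0.005°/2 = ±0.0025°, of the stored one.
N–S: 0.0025° × 111700 m/° = 279.25 m.
Longitude error → 0.0025 × 111700 × cos 55.853° = 0.0025 × 111700 × 0.5613 ≈ 156.748 m.
Worst case both components are at the extreme and orthogonal: √(279.25² + 156.748²) ≈ 320.235 m.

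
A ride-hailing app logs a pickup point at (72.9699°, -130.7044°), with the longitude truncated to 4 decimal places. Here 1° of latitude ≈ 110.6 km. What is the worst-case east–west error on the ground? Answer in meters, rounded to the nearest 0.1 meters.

Truncating at 4 decimal places can drop up to a full unit in the last place, so the longitude may be off by as much as 0.0001°.
One degree of longitude at 72.9699° is 110600 × cos 72.9699° ≈ 110600 × 0.2929 = 32391.9 m.
So at most 0.0001° × 32391.9 ≈ 3.23919 m east–west.

3.2 meters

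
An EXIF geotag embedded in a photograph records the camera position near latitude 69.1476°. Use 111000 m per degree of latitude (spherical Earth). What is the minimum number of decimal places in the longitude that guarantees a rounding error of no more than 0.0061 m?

7

At 69.1476° one degree of longitude covers 111000 × cos 69.1476° ≈ 111000 × 0.3560 ≈ 39511.8 m.
N decimal places → at most half a unit in the last place, 0.5 × 10⁻ᴺ° = 39511.8/2 × 10⁻ᴺ m.
Setting 19755.9 × 10⁻ᴺ ≤ 0.0061 gives 10ᴺ ≥ 3.239e+06, i.e. N ≥ 6.51.
N = 6 would give 0.0198 m (too coarse); N = 7 gives 0.00198 m ≤ 0.0061 m.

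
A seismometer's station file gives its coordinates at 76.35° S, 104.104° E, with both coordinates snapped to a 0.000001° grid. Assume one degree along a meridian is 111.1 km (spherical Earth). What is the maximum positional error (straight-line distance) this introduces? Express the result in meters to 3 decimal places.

With a 0.000001° grid the true value lies within half a step, ±0.000001°/2 = ±5e-07°, of the stored one.
N–S: 5e-07° × 111100 m/° = 0.05555 m.
East–west component at 76.35°: 5e-07° × 111100 × cos 76.35° ≈ 5e-07 × 26218.5 ≈ 0.0131093 m.
Combining orthogonally: (0.05555² + 0.0131093²)^½ ≈ 0.0570759 m.

0.057 meters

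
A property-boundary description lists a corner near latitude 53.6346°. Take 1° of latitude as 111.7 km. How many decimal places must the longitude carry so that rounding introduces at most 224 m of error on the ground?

3 decimal places

At 53.6346° one degree of longitude covers 111700 × cos 53.6346° ≈ 111700 × 0.5929 ≈ 66230.6 m.
N decimal places → at most half a unit in the last place, 0.5 × 10⁻ᴺ° = 66230.6/2 × 10⁻ᴺ m.
Setting 33115.3 × 10⁻ᴺ ≤ 224 gives 10ᴺ ≥ 147.8, i.e. N ≥ 2.17.
So 3 decimal places suffice (33.1 m); 2 would allow up to 331 m.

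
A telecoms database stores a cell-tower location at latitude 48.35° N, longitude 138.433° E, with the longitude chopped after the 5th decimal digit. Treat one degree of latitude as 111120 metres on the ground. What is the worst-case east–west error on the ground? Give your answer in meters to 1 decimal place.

Truncating at 5 decimal places can drop up to a full unit in the last place, so the longitude may be off by as much as 1e-05°.
Parallels shrink by cos φ, so at 48.35° a degree of longitude is 111120 × 0.6646 ≈ 73848 m.
So at most 1e-05° × 73848 ≈ 0.73848 m east–west.

0.7 meters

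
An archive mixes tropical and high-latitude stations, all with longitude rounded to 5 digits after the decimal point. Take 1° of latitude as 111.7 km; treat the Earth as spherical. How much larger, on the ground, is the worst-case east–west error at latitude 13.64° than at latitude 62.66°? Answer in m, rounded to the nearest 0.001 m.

0.286 m

Rounding to 5 decimal places leaves the longitude within ±5e-06° of the true value.
Error at 13.64° = 5e-06° × 111700 × cos 13.64° ≈ 0.5585 × 0.9718 = 0.54275 m.
Error at 62.66° = 5e-06° × 111700 × cos 62.66° ≈ 0.5585 × 0.4593 = 0.2565 m.
So the lower-latitude error exceeds the higher by 0.54275 − 0.2565 = 0.28625 m.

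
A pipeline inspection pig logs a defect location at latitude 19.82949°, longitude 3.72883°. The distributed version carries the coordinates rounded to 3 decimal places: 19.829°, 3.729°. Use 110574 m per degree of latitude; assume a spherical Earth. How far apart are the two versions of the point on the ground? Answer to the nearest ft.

187 ft

The latitude changed by +0.00049° and the longitude by -0.00017°.
N–S: 0.00049° × 110574 m/° = 54.1813 m.
East–west at this latitude: -0.00017° × 110574 × cos 19.829° ≈ -0.00017 × 104018 = -17.6831 m.
Distance: √(54.1813² + 17.6831²) ≈ 56.9939 m.
Converting: 56.9939 m × 3.2808 ft/m ≈ 186.99 ft.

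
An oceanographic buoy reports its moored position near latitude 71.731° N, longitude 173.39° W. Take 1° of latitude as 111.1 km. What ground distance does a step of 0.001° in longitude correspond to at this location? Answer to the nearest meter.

35 meters

One degree of longitude here spans 111100 × cos 71.731° = 111100 × 0.3135 ≈ 34827.5 m; 0.001° of that is 34.8275 m.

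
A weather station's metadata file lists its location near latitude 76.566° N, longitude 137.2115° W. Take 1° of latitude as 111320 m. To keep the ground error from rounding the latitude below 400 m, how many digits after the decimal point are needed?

3

One degree of latitude covers 111320 m.
With N decimal places the half-ulp bound is 0.5·10⁻ᴺ°, or 0.5·10⁻ᴺ × 111320 m on the ground.
Setting 55660 × 10⁻ᴺ ≤ 400 gives 10ᴺ ≥ 139.2, i.e. N ≥ 2.14.
At 2 places the error can reach 557 m, but 3 places keeps it to 55.7 m.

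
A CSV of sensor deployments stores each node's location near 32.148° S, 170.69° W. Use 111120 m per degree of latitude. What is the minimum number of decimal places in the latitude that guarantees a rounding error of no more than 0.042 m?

One degree of latitude covers 111120 m.
With N decimal places the half-ulp bound is 0.5·10⁻ᴺ°, or 0.5·10⁻ᴺ × 111120 m on the ground.
Setting 55560 × 10⁻ᴺ ≤ 0.042 gives 10ᴺ ≥ 1.323e+06, i.e. N ≥ 6.12.
N = 6 would give 0.0556 m (too coarse); N = 7 gives 0.00556 m ≤ 0.042 m.

7 decimal places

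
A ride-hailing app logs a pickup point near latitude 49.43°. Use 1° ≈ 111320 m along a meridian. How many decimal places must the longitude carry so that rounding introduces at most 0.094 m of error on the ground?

6

At 49.43° one degree of longitude covers 111320 × cos 49.43° ≈ 111320 × 0.6504 ≈ 72399.9 m.
Rounding to N decimal places gives at most 0.5 × 10⁻ᴺ degrees of error, i.e. 0.5 × 10⁻ᴺ × 72399.9 m.
Setting 36200 × 10⁻ᴺ ≤ 0.094 gives 10ᴺ ≥ 3.851e+05, i.e. N ≥ 5.59.
N = 5 would give 0.362 m (too coarse); N = 6 gives 0.0362 m ≤ 0.094 m.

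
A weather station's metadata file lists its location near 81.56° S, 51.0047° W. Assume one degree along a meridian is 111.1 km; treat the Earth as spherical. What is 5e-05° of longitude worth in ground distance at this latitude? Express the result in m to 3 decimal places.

0.815 m

5e-05° of longitude at 81.56° is 5e-05 × 111100 × cos 81.56° ≈ 5e-05 × 16306.6 = 0.815328 m.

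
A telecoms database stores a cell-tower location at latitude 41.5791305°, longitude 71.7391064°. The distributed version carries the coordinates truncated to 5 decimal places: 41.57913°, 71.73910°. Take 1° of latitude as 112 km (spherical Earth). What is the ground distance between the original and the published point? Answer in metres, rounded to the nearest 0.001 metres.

Δlat = 41.5791305 − 41.57913 = +0.0000005°; Δlon = 71.7391064 − 71.73910 = +0.0000064°.
North–south shift: 0.0000005 × 112000 = 0.056 m.
E–W at 41.5791°: 0.0000064° × 112000 × cos 41.5791° = 0.0000064 × 112000 × 0.7480 ≈ 0.536195 m.
Hypotenuse of the two orthogonal shifts: √(0.056² + 0.536195²) = 0.539111 m.

0.539 metres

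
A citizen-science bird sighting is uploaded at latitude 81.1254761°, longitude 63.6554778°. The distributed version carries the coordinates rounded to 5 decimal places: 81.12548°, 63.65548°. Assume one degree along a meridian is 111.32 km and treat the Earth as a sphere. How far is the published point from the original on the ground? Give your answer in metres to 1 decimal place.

Δlat = 81.1254761 − 81.12548 = -0.0000039°; Δlon = 63.6554778 − 63.65548 = -0.0000022°.
North–south shift: -0.0000039 × 111320 = -0.434148 m.
East–west at this latitude: -0.0000022° × 111320 × cos 81.1255° ≈ -0.0000022 × 17173.4 = -0.0377816 m.
Combined displacement = (0.434148² + 0.0377816²)^½ ≈ 0.435789 m.

0.4 metres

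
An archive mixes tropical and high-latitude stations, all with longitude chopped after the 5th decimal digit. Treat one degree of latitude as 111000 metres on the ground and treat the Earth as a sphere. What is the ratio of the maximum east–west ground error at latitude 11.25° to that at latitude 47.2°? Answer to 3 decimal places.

1.444

Truncating at 5 decimal places can drop up to a full unit in the last place, so the longitude may be off by as much as 1e-05°.
Error at 11.25° = 1e-05° × 111000 × cos 11.25° ≈ 1.11 × 0.9808 = 1.0887 m.
Error at 47.2° = 1e-05° × 111000 × cos 47.2° ≈ 1.11 × 0.6794 = 0.75418 m.
Ratio: 1.0887 / 0.75418 = cos 11.25° / cos 47.2° ≈ 1.4435.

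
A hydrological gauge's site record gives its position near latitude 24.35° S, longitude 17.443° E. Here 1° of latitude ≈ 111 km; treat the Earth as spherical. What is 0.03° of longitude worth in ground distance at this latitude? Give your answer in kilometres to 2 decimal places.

3.03 kilometres

0.03° of longitude at 24.35° is 0.03 × 111000 × cos 24.35° ≈ 0.03 × 101126 = 3033.78 m.
That is 3033.78 m = 3.0338 km.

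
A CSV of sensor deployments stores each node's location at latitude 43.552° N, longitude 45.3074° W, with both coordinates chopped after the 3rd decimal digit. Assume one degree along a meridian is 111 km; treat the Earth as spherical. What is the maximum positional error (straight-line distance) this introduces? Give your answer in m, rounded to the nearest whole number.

Truncating at 3 decimal places can drop up to a full unit in the last place, so each coordinate may be off by as much as 0.001°.
Latitude error → 0.001 × 111000 = 111 m along the meridian.
East–west component at 43.552°: 0.001° × 111000 × cos 43.552° ≈ 0.001 × 80447.2 ≈ 80.4472 m.
The two errors are perpendicular, so the maximum displacement is √(111² + 80.4472²) ≈ 137.087 m.

137 m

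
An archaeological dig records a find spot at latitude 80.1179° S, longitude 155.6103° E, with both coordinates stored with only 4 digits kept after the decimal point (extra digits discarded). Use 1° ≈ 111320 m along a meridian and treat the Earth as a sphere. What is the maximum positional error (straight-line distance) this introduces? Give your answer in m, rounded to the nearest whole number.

11 m

Truncating at 4 decimal places can drop up to a full unit in the last place, so each coordinate may be off by as much as 0.0001°.
Latitude error → 0.0001 × 111320 = 11.132 m along the meridian.
East–west component at 80.1179°: 0.0001° × 111320 × cos 80.1179° ≈ 0.0001 × 19104.9 ≈ 1.91049 m.
The two errors are perpendicular, so the maximum displacement is √(11.132² + 1.91049²) ≈ 11.2948 m.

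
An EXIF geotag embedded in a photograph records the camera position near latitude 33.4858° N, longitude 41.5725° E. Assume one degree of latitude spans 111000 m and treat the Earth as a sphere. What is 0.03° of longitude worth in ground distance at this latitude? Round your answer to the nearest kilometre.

0.03° of longitude at 33.4858° is 0.03 × 111000 × cos 33.4858° ≈ 0.03 × 92576.5 = 2777.3 m.
That is 2777.3 m = 2.7773 km.

3 kilometres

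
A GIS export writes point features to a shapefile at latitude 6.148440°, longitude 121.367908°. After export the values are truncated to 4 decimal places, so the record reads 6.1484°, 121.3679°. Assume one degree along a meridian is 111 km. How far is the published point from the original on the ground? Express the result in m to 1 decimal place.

4.5 m

Δlat = 6.148440 − 6.1484 = +0.000040°; Δlon = 121.367908 − 121.3679 = +0.000008°.
North–south shift: 0.000040 × 111000 = 4.44 m.
East–west at this latitude: 0.000008° × 111000 × cos 6.1484° ≈ 0.000008 × 110362 = 0.882892 m.
Combined displacement = (4.44² + 0.882892²)^½ ≈ 4.52693 m.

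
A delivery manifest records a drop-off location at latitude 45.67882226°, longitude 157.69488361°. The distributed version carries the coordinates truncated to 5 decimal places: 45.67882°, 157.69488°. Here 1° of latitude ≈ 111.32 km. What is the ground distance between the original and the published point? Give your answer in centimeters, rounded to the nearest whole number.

38 centimeters

The latitude changed by +0.00000226° and the longitude by +0.00000361°.
North–south shift: 0.00000226 × 111320 = 0.251583 m.
E–W at 45.6788°: 0.00000361° × 111320 × cos 45.6788° = 0.00000361 × 111320 × 0.6987 ≈ 0.280775 m.
Combined displacement = (0.251583² + 0.280775²)^½ ≈ 0.377 m.
That is 0.377 m = 37.7 cm.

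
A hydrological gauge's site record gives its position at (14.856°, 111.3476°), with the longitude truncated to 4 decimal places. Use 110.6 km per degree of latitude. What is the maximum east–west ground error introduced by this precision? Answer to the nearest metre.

Truncating at 4 decimal places can drop up to a full unit in the last place, so the longitude may be off by as much as 0.0001°.
Parallels shrink by cos φ, so at 14.856° a degree of longitude is 110600 × 0.9666 ≈ 106903 m.
Maximum E–W displacement: 0.0001 × 106903 = 10.6903 m.

11 metres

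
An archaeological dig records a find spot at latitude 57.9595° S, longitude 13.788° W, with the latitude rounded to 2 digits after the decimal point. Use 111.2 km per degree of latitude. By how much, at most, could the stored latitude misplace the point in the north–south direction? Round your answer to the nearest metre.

Rounding to 2 decimal places leaves the latitude within ±0.005° of the true value.
North–south distance: 0.005° × 111200 m/° = 556 m.

556 metres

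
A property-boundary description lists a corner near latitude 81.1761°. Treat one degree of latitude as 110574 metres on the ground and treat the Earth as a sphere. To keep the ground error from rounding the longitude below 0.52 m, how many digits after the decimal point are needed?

5 decimal places

At 81.1761° one degree of longitude covers 110574 × cos 81.1761° ≈ 110574 × 0.1534 ≈ 16961.8 m.
N decimal places → at most half a unit in the last place, 0.5 × 10⁻ᴺ° = 16961.8/2 × 10⁻ᴺ m.
Setting 8480.92 × 10⁻ᴺ ≤ 0.52 gives 10ᴺ ≥ 1.631e+04, i.e. N ≥ 4.21.
At 4 places the error can reach 0.848 m, but 5 places keeps it to 0.0848 m.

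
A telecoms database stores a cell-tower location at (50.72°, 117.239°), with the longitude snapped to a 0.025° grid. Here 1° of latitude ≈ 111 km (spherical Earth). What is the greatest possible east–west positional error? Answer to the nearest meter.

With a 0.025° grid the true value lies within half a step, ±0.025°/2 = ±0.0125°, of the stored one.
Parallels shrink by cos φ, so at 50.72° a degree of longitude is 111000 × 0.6331 ≈ 70275.3 m.
Maximum E–W displacement: 0.0125 × 70275.3 = 878.441 m.

878 meters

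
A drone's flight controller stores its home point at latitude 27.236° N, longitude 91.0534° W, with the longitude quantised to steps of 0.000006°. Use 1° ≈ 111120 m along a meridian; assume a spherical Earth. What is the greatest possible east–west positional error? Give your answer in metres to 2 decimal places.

With a 0.000006° grid the true value lies within half a step, ±0.000006°/2 = ±3e-06°, of the stored one.
One degree of longitude at 27.236° is 111120 × cos 27.236° ≈ 111120 × 0.8891 = 98800 m.
East–west error: 3e-06° × 98800 m/° ≈ 0.2964 m.

0.30 metres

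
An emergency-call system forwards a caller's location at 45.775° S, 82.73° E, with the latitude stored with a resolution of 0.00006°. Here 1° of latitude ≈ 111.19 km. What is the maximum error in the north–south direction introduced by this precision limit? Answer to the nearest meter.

3 meters

With a 0.00006° grid the true value lies within half a step, ±0.00006°/2 = ±3e-05°, of the stored one.
North–south distance: 3e-05° × 111190 m/° = 3.3357 m.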